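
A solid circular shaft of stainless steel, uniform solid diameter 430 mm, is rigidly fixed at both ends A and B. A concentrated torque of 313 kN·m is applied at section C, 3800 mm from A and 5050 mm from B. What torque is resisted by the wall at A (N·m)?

With uniform GJ and both ends fixed, compatibility θ_AC = θ_CB gives T_A·a = T_B·b, together with T_A + T_B = T₀.
T_A = T₀·b/(a+b) = 313000·5050/8850 = 178600 N·m; T_B = 134400 N·m.

179000 N·m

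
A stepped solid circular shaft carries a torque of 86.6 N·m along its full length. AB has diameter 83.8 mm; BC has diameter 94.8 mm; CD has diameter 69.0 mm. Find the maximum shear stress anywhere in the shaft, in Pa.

Under the same torque, τ_max = 16T/(πd³) is largest where d is smallest — segment CD (d = 69.0 mm).
τ_max = 16·86.60/(π·(0.0690)³) = 1.343×10^6 Pa.

1.34e6 Pa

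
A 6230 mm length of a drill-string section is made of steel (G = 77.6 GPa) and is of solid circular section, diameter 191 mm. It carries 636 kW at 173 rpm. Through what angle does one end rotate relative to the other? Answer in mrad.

21.6 mrad

ω = 2π·173/60 = 18.12 rad/s, so T = P/ω = 636×10³ / 18.12 = 35110 N·m.
J = πd⁴/32 = π(0.191)⁴/32 = 1.307×10^-4 m⁴.
θ = T·L/(G·J) = 35110 × 6.23 / (77.6×10⁹ × 1.307×10^-4) = 0.02157 rad.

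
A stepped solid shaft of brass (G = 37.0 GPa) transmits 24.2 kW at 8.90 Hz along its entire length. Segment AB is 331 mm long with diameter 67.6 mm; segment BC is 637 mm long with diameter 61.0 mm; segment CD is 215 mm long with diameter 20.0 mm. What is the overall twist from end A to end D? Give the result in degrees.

9.59°

ω = 2π·8.90 = 55.92 rad/s, so T = P/ω = 24.2×10³ / 55.92 = 432.8 N·m.
J_AB = π(0.0676)⁴/32 = 2.05×10^-6 m⁴; J_BC = π(0.0610)⁴/32 = 1.36×10^-6 m⁴; J_CD = π(0.0200)⁴/32 = 1.57×10^-8 m⁴.
θ = (T/G)·Σ L_i/J_i = (432.8/37.0×10⁹)·(0.331/2.05×10^-6 + 0.637/1.36×10^-6 + 0.215/1.57×10^-8) = 0.1675 rad.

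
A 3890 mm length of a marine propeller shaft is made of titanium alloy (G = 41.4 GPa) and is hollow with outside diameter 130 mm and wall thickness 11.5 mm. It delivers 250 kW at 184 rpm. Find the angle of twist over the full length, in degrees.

ω = 2π·184/60 = 19.27 rad/s, so T = P/ω = 250×10³ / 19.27 = 12970 N·m.
J = π(d_o⁴ − d_i⁴)/32 = π(0.130⁴ − 0.107⁴)/32 = 1.517×10^-5 m⁴.
θ = T·L/(G·J) = 12970 × 3.89 / (41.4×10⁹ × 1.517×10^-5) = 0.08036 rad.

4.60°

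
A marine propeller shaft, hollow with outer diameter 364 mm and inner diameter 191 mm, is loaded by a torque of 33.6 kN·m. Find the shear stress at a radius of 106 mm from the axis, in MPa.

2.24 MPa

J = π(d_o⁴ − d_i⁴)/32 = π(0.364⁴ − 0.191⁴)/32 = 1.593×10^-3 m⁴.
Shear stress varies linearly with radius: τ = T·r/J = 33600 × 0.106 / 1.593×10^-3 = 2.236×10^6 Pa.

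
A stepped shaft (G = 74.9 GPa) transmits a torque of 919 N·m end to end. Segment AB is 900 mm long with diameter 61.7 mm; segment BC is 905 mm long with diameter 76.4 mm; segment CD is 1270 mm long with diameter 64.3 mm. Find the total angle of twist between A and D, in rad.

J_AB = π(0.0617)⁴/32 = 1.42×10^-6 m⁴; J_BC = π(0.0764)⁴/32 = 3.34×10^-6 m⁴; J_CD = π(0.0643)⁴/32 = 1.68×10^-6 m⁴.
θ = (T/G)·Σ L_i/J_i = (919.0/74.9×10⁹)·(0.900/1.42×10^-6 + 0.905/3.34×10^-6 + 1.27/1.68×10^-6) = 0.02037 rad.

0.0204 rad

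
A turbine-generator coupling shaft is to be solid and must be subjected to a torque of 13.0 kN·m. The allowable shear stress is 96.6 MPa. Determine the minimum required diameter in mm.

For a solid shaft τ_max = 16T/(πd³), so d = (16T/(π τ_allow))^(1/3) = (16·13000/(π·9.66×10^7))^(1/3) = 0.08817 m.

88.2 mm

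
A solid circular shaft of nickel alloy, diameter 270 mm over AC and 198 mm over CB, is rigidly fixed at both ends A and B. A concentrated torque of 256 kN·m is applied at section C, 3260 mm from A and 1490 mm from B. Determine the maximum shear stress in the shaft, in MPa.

Compatibility: T_A·a/J_AC = T_B·b/J_CB with T_A + T_B = T₀.
J_AC = 5.22×10^-4 m⁴, J_CB = 1.51×10^-4 m⁴, so T_A = T₀·(J_AC/a)/((J_AC/a)+(J_CB/b)) = 156800 N·m, T_B = 99210 N·m.
τ in each portion: τ_AC = 4.06×10^7 Pa, τ_CB = 6.51×10^7 Pa; maximum is in CB.
τ_max = T_CB·r/J = 99210·0.0990/1.51×10^-4 = 6.509×10^7 Pa.

65.1 MPa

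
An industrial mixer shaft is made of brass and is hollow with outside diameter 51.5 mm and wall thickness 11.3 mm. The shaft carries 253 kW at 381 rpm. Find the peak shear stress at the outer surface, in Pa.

2.62e8 Pa

ω = 2π·381/60 = 39.90 rad/s, so T = P/ω = 253×10³ / 39.90 = 6341 N·m.
J = π(d_o⁴ − d_i⁴)/32 = π(0.0515⁴ − 0.0289⁴)/32 = 6.221×10^-7 m⁴.
τ_max = T·r/J = 6341 × 0.0257 / 6.221×10^-7 = 2.625×10^8 Pa.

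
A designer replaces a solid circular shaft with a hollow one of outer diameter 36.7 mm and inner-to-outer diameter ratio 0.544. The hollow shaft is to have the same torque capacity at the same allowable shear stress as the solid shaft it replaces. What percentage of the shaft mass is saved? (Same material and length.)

25.2 %

Equal τ_max and T ⇒ the solid shaft needs d_s³ = d_o³(1−k⁴), so d_s = 36.7·(1−0.544⁴)^(1/3) = 35.60 mm.
Area ratio A_h/A_s = d_o²(1−k²)/d_s² = (1−k²)/(1−k⁴)^(2/3) = 0.7484.
Mass saving = 1 − 0.7484 = 25.2 %.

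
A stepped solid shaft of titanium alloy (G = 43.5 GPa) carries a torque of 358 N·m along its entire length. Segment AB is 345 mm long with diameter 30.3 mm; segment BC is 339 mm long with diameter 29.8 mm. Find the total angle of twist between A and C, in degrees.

J_AB = π(0.0303)⁴/32 = 8.28×10^-8 m⁴; J_BC = π(0.0298)⁴/32 = 7.74×10^-8 m⁴.
θ = (T/G)·Σ L_i/J_i = (358.0/43.5×10⁹)·(0.345/8.28×10^-8 + 0.339/7.74×10^-8) = 0.07035 rad.

4.03°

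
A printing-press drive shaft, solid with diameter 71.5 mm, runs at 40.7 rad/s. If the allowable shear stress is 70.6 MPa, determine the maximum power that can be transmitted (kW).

206 kW

J = πd⁴/32 = π(0.0715)⁴/32 = 2.566×10^-6 m⁴.
T_max = τ_allow·J/r = 7.06×10^7 × 2.566×10^-6 / 0.0357 = 5067 N·m.
ω = 40.7 rad/s, so P_max = T_max·ω = 2.062×10^5 W.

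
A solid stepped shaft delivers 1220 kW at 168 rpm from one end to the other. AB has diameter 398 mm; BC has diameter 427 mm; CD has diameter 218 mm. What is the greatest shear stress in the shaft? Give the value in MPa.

ω = 2π·168/60 = 17.59 rad/s, so T = P/ω = 1220×10³ / 17.59 = 69350 N·m.
Under the same torque, τ_max = 16T/(πd³) is largest where d is smallest — segment CD (d = 218 mm).
τ_max = 16·69350/(π·(0.218)³) = 3.409×10^7 Pa.

34.1 MPa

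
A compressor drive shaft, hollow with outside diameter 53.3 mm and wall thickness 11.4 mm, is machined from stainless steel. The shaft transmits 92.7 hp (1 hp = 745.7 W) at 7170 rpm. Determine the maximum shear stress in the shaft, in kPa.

ω = 2π·7170/60 = 750.8 rad/s, so T = P/ω = 92.7×745.7 / 750.8 = 92.07 N·m.
J = π(d_o⁴ − d_i⁴)/32 = π(0.0533⁴ − 0.0305⁴)/32 = 7.074×10^-7 m⁴.
τ_max = T·r/J = 92.07 × 0.0267 / 7.074×10^-7 = 3.469×10^6 Pa.

3470 kPa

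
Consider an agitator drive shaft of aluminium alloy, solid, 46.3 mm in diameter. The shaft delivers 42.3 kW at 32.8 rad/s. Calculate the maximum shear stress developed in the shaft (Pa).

ω = 32.8 rad/s, so T = P/ω = 42.3×10³ / 32.80 = 1290 N·m.
J = πd⁴/32 = π(0.0463)⁴/32 = 4.512×10^-7 m⁴.
τ_max = T·r/J = 1290 × 0.0231 / 4.512×10^-7 = 6.617×10^7 Pa.

6.62e7 Pa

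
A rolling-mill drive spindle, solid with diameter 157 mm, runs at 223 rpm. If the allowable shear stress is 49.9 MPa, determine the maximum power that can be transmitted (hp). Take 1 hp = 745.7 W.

J = πd⁴/32 = π(0.157)⁴/32 = 5.965×10^-5 m⁴.
T_max = τ_allow·J/r = 4.99×10^7 × 5.965×10^-5 / 0.0785 = 37920 N·m.
ω = 2π·223/60 = 23.35 rad/s, so P_max = T_max·ω = 8.854×10^5 W.

1190 hp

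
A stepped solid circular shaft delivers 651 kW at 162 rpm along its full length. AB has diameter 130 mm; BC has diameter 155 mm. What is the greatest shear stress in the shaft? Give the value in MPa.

ω = 2π·162/60 = 16.96 rad/s, so T = P/ω = 651×10³ / 16.96 = 38370 N·m.
Under the same torque, τ_max = 16T/(πd³) is largest where d is smallest — segment AB (d = 130 mm).
τ_max = 16·38370/(π·(0.130)³) = 8.896×10^7 Pa.

89.0 MPa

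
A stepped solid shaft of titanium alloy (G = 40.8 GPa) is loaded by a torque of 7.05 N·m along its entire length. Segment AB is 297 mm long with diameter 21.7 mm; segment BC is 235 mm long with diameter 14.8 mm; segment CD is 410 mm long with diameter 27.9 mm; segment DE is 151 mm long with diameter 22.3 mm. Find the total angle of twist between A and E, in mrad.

13.2 mrad

J_AB = π(0.0217)⁴/32 = 2.18×10^-8 m⁴; J_BC = π(0.0148)⁴/32 = 4.71×10^-9 m⁴; J_CD = π(0.0279)⁴/32 = 5.95×10^-8 m⁴; J_DE = π(0.0223)⁴/32 = 2.43×10^-8 m⁴.
θ = (T/G)·Σ L_i/J_i = (7.050/40.8×10⁹)·(0.297/2.18×10^-8 + 0.235/4.71×10^-9 + 0.410/5.95×10^-8 + 0.151/2.43×10^-8) = 0.01324 rad.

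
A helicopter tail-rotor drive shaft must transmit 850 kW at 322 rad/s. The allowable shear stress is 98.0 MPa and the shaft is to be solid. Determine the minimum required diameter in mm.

ω = 322 rad/s, so T = P/ω = 850×10³ / 322.0 = 2640 N·m.
For a solid shaft τ_max = 16T/(πd³), so d = (16T/(π τ_allow))^(1/3) = (16·2640/(π·9.80×10^7))^(1/3) = 0.05157 m.

51.6 mm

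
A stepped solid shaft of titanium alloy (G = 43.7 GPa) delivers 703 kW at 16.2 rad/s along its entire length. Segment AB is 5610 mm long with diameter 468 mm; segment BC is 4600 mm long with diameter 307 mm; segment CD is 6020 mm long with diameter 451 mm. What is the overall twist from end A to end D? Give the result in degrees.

ω = 16.2 rad/s, so T = P/ω = 703×10³ / 16.20 = 43400 N·m.
J_AB = π(0.468)⁴/32 = 4.71×10^-3 m⁴; J_BC = π(0.307)⁴/32 = 8.72×10^-4 m⁴; J_CD = π(0.451)⁴/32 = 4.06×10^-3 m⁴.
θ = (T/G)·Σ L_i/J_i = (43400/43.7×10⁹)·(5.61/4.71×10^-3 + 4.60/8.72×10^-4 + 6.02/4.06×10^-3) = 7.893×10^-3 rad.

0.452°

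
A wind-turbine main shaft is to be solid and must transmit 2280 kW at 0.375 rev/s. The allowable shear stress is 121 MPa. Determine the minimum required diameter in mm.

ω = 2π·0.375 = 2.356 rad/s, so T = P/ω = 2280×10³ / 2.356 = 967700 N·m.
For a solid shaft τ_max = 16T/(πd³), so d = (16T/(π τ_allow))^(1/3) = (16·967700/(π·1.21×10^8))^(1/3) = 0.3441 m.

344 mm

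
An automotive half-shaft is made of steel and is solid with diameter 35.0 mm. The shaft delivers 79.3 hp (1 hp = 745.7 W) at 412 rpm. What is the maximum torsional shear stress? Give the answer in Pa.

1.63e8 Pa

ω = 2π·412/60 = 43.14 rad/s, so T = P/ω = 79.3×745.7 / 43.14 = 1371 N·m.
J = πd⁴/32 = π(0.0350)⁴/32 = 1.473×10^-7 m⁴.
τ_max = T·r/J = 1371 × 0.0175 / 1.473×10^-7 = 1.628×10^8 Pa.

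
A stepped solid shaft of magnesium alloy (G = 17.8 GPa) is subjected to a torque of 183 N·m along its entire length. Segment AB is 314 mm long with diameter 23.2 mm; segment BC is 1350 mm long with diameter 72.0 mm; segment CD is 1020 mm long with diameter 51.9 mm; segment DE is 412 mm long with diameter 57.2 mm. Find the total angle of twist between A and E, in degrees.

J_AB = π(0.0232)⁴/32 = 2.84×10^-8 m⁴; J_BC = π(0.0720)⁴/32 = 2.64×10^-6 m⁴; J_CD = π(0.0519)⁴/32 = 7.12×10^-7 m⁴; J_DE = π(0.0572)⁴/32 = 1.05×10^-6 m⁴.
θ = (T/G)·Σ L_i/J_i = (183.0/17.8×10⁹)·(0.314/2.84×10^-8 + 1.35/2.64×10^-6 + 1.02/7.12×10^-7 + 0.412/1.05×10^-6) = 0.1375 rad.

7.88°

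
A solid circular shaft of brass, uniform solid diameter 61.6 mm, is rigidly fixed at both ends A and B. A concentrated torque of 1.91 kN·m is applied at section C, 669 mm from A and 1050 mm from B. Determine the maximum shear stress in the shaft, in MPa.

With uniform GJ and both ends fixed, compatibility θ_AC = θ_CB gives T_A·a = T_B·b, together with T_A + T_B = T₀.
T_A = T₀·b/(a+b) = 1910·1050/1719 = 1167 N·m; T_B = 743.3 N·m.
τ in each portion: τ_AC = 2.54×10^7 Pa, τ_CB = 1.62×10^7 Pa; maximum is in AC.
τ_max = T_AC·r/J = 1167·0.0308/1.41×10^-6 = 2.542×10^7 Pa.

25.4 MPa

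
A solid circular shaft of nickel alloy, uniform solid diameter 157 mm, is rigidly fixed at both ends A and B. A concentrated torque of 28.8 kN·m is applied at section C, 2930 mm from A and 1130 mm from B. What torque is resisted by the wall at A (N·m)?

8020 N·m

With uniform GJ and both ends fixed, compatibility θ_AC = θ_CB gives T_A·a = T_B·b, together with T_A + T_B = T₀.
T_A = T₀·b/(a+b) = 28800·1130/4060 = 8016 N·m; T_B = 20780 N·m.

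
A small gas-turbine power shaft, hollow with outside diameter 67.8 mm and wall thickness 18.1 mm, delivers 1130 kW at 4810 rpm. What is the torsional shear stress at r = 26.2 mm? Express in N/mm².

ω = 2π·4810/60 = 503.7 rad/s, so T = P/ω = 1130×10³ / 503.7 = 2243 N·m.
J = π(d_o⁴ − d_i⁴)/32 = π(0.0678⁴ − 0.0316⁴)/32 = 1.977×10^-6 m⁴.
Shear stress varies linearly with radius: τ = T·r/J = 2243 × 0.0262 / 1.977×10^-6 = 2.974×10^7 Pa.

29.7 N/mm²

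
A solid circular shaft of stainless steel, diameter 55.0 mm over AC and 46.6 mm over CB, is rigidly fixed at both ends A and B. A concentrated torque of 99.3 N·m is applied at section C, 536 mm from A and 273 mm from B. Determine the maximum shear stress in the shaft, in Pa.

Compatibility: T_A·a/J_AC = T_B·b/J_CB with T_A + T_B = T₀.
J_AC = 8.98×10^-7 m⁴, J_CB = 4.63×10^-7 m⁴, so T_A = T₀·(J_AC/a)/((J_AC/a)+(J_CB/b)) = 49.36 N·m, T_B = 49.94 N·m.
τ in each portion: τ_AC = 1.51×10^6 Pa, τ_CB = 2.51×10^6 Pa; maximum is in CB.
τ_max = T_CB·r/J = 49.94·0.0233/4.63×10^-7 = 2.513×10^6 Pa.

2.51e6 Pa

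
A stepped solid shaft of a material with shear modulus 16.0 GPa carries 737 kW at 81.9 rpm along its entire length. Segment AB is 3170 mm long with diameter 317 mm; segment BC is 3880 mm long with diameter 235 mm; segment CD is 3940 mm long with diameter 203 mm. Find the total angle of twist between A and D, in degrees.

12.2°

ω = 2π·81.9/60 = 8.577 rad/s, so T = P/ω = 737×10³ / 8.577 = 85930 N·m.
J_AB = π(0.317)⁴/32 = 9.91×10^-4 m⁴; J_BC = π(0.235)⁴/32 = 2.99×10^-4 m⁴; J_CD = π(0.203)⁴/32 = 1.67×10^-4 m⁴.
θ = (T/G)·Σ L_i/J_i = (85930/16.0×10⁹)·(3.17/9.91×10^-4 + 3.88/2.99×10^-4 + 3.94/1.67×10^-4) = 0.2137 rad.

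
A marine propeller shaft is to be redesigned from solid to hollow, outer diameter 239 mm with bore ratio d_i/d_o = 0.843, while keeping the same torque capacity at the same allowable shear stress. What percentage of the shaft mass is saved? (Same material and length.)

53.8 %

Equal τ_max and T ⇒ the solid shaft needs d_s³ = d_o³(1−k⁴), so d_s = 239·(1−0.843⁴)^(1/3) = 189.1 mm.
Area ratio A_h/A_s = d_o²(1−k²)/d_s² = (1−k²)/(1−k⁴)^(2/3) = 0.4624.
Mass saving = 1 − 0.4624 = 53.8 %.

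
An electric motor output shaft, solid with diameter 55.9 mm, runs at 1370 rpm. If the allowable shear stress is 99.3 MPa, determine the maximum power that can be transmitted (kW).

489 kW

J = πd⁴/32 = π(0.0559)⁴/32 = 9.586×10^-7 m⁴.
T_max = τ_allow·J/r = 9.93×10^7 × 9.586×10^-7 / 0.0279 = 3406 N·m.
ω = 2π·1370/60 = 143.5 rad/s, so P_max = T_max·ω = 4.886×10^5 W.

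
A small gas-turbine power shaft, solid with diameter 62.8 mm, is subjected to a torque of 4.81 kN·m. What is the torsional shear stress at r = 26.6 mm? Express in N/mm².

83.8 N/mm²

J = πd⁴/32 = π(0.0628)⁴/32 = 1.527×10^-6 m⁴.
Shear stress varies linearly with radius: τ = T·r/J = 4810 × 0.0266 / 1.527×10^-6 = 8.379×10^7 Pa.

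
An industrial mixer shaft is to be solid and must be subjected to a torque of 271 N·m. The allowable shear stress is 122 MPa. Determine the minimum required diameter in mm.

22.4 mm

For a solid shaft τ_max = 16T/(πd³), so d = (16T/(π τ_allow))^(1/3) = (16·271.0/(π·1.22×10^8))^(1/3) = 0.02245 m.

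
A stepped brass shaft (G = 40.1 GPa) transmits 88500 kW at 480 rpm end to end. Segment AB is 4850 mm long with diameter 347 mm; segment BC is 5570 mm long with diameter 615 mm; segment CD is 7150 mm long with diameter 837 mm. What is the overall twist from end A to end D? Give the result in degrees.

ω = 2π·480/60 = 50.27 rad/s, so T = P/ω = 88500×10³ / 50.27 = 1.761e6 N·m.
J_AB = π(0.347)⁴/32 = 1.42×10^-3 m⁴; J_BC = π(0.615)⁴/32 = 0.0140 m⁴; J_CD = π(0.837)⁴/32 = 0.0482 m⁴.
θ = (T/G)·Σ L_i/J_i = (1.761e6/40.1×10⁹)·(4.85/1.42×10^-3 + 5.57/0.0140 + 7.15/0.0482) = 0.1735 rad.

9.94°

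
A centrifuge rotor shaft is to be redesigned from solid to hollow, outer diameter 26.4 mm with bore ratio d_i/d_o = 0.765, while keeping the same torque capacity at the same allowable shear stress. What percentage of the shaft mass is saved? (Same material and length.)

Equal τ_max and T ⇒ the solid shaft needs d_s³ = d_o³(1−k⁴), so d_s = 26.4·(1−0.765⁴)^(1/3) = 22.96 mm.
Area ratio A_h/A_s = d_o²(1−k²)/d_s² = (1−k²)/(1−k⁴)^(2/3) = 0.5485.
Mass saving = 1 − 0.5485 = 45.1 %.

45.1 %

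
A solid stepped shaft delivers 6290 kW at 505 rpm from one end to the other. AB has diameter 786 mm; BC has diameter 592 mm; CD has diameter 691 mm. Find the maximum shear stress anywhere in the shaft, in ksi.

0.423 ksi

ω = 2π·505/60 = 52.88 rad/s, so T = P/ω = 6290×10³ / 52.88 = 118900 N·m.
Under the same torque, τ_max = 16T/(πd³) is largest where d is smallest — segment BC (d = 592 mm).
τ_max = 16·118900/(π·(0.592)³) = 2.920×10^6 Pa.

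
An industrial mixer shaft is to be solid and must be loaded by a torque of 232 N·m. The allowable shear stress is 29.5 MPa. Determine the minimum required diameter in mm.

For a solid shaft τ_max = 16T/(πd³), so d = (16T/(π τ_allow))^(1/3) = (16·232.0/(π·2.95×10^7))^(1/3) = 0.03421 m.

34.2 mm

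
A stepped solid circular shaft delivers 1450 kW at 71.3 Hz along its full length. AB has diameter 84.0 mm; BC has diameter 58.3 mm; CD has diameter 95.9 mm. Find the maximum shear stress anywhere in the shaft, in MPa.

ω = 2π·71.3 = 448.0 rad/s, so T = P/ω = 1450×10³ / 448.0 = 3237 N·m.
Under the same torque, τ_max = 16T/(πd³) is largest where d is smallest — segment BC (d = 58.3 mm).
τ_max = 16·3237/(π·(0.0583)³) = 8.319×10^7 Pa.

83.2 MPa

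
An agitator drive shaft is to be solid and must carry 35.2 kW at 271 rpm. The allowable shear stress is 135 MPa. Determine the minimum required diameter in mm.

36.0 mm

ω = 2π·271/60 = 28.38 rad/s, so T = P/ω = 35.2×10³ / 28.38 = 1240 N·m.
For a solid shaft τ_max = 16T/(πd³), so d = (16T/(π τ_allow))^(1/3) = (16·1240/(π·1.35×10^8))^(1/3) = 0.03604 m.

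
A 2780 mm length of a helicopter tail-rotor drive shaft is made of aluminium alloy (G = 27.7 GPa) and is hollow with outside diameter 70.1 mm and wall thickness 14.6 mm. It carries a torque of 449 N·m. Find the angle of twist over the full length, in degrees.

1.23°

J = π(d_o⁴ − d_i⁴)/32 = π(0.0701⁴ − 0.0409⁴)/32 = 2.096×10^-6 m⁴.
θ = T·L/(G·J) = 449.0 × 2.78 / (27.7×10⁹ × 2.096×10^-6) = 0.02150 rad.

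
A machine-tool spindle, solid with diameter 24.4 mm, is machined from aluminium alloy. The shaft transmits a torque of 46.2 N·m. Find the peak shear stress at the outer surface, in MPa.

16.2 MPa

J = πd⁴/32 = π(0.0244)⁴/32 = 3.480×10^-8 m⁴.
τ_max = T·r/J = 46.20 × 0.0122 / 3.480×10^-8 = 1.620×10^7 Pa.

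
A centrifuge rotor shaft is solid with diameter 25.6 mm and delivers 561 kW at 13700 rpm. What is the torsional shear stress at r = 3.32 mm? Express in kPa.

ω = 2π·13700/60 = 1435 rad/s, so T = P/ω = 561×10³ / 1435 = 391.0 N·m.
J = πd⁴/32 = π(0.0256)⁴/32 = 4.217×10^-8 m⁴.
Shear stress varies linearly with radius: τ = T·r/J = 391.0 × 0.00332 / 4.217×10^-8 = 3.079×10^7 Pa.

30800 kPa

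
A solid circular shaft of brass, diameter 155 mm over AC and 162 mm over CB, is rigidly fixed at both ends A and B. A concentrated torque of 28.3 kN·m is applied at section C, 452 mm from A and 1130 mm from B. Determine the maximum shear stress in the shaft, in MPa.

Compatibility: T_A·a/J_AC = T_B·b/J_CB with T_A + T_B = T₀.
J_AC = 5.67×10^-5 m⁴, J_CB = 6.76×10^-5 m⁴, so T_A = T₀·(J_AC/a)/((J_AC/a)+(J_CB/b)) = 19160 N·m, T_B = 9143 N·m.
τ in each portion: τ_AC = 2.62×10^7 Pa, τ_CB = 1.10×10^7 Pa; maximum is in AC.
τ_max = T_AC·r/J = 19160·0.0775/5.67×10^-5 = 2.620×10^7 Pa.

26.2 MPa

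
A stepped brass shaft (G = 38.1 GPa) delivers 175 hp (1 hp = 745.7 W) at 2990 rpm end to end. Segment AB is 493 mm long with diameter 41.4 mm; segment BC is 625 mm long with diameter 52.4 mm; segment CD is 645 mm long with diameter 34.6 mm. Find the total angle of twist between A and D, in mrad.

ω = 2π·2990/60 = 313.1 rad/s, so T = P/ω = 175×745.7 / 313.1 = 416.8 N·m.
J_AB = π(0.0414)⁴/32 = 2.88×10^-7 m⁴; J_BC = π(0.0524)⁴/32 = 7.40×10^-7 m⁴; J_CD = π(0.0346)⁴/32 = 1.41×10^-7 m⁴.
θ = (T/G)·Σ L_i/J_i = (416.8/38.1×10⁹)·(0.493/2.88×10^-7 + 0.625/7.40×10^-7 + 0.645/1.41×10^-7) = 0.07808 rad.

78.1 mrad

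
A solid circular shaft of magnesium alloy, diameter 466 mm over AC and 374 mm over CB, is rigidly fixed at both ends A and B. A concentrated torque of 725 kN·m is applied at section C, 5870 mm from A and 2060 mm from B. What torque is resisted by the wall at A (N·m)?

Compatibility: T_A·a/J_AC = T_B·b/J_CB with T_A + T_B = T₀.
J_AC = 4.63×10^-3 m⁴, J_CB = 1.92×10^-3 m⁴, so T_A = T₀·(J_AC/a)/((J_AC/a)+(J_CB/b)) = 332200 N·m, T_B = 392800 N·m.

332000 N·m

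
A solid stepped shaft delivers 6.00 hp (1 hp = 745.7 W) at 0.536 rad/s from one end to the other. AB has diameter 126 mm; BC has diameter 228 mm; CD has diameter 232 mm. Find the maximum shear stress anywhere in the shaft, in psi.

ω = 0.536 rad/s, so T = P/ω = 6.00×745.7 / 0.5360 = 8347 N·m.
Under the same torque, τ_max = 16T/(πd³) is largest where d is smallest — segment AB (d = 126 mm).
τ_max = 16·8347/(π·(0.126)³) = 2.125×10^7 Pa.

3080 psi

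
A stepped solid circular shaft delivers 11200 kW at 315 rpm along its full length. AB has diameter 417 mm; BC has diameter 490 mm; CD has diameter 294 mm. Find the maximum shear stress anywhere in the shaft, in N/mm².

ω = 2π·315/60 = 32.99 rad/s, so T = P/ω = 11200×10³ / 32.99 = 339500 N·m.
Under the same torque, τ_max = 16T/(πd³) is largest where d is smallest — segment CD (d = 294 mm).
τ_max = 16·339500/(π·(0.294)³) = 6.805×10^7 Pa.

68.0 N/mm²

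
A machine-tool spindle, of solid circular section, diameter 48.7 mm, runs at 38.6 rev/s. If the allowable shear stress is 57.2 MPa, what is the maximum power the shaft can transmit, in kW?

J = πd⁴/32 = π(0.0487)⁴/32 = 5.522×10^-7 m⁴.
T_max = τ_allow·J/r = 5.72×10^7 × 5.522×10^-7 / 0.0244 = 1297 N·m.
ω = 2π·38.6 = 242.5 rad/s, so P_max = T_max·ω = 3.146×10^5 W.

315 kW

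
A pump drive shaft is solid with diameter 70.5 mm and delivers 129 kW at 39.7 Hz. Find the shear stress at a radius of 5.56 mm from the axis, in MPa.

1.19 MPa

ω = 2π·39.7 = 249.4 rad/s, so T = P/ω = 129×10³ / 249.4 = 517.2 N·m.
J = πd⁴/32 = π(0.0705)⁴/32 = 2.425×10^-6 m⁴.
Shear stress varies linearly with radius: τ = T·r/J = 517.2 × 0.00556 / 2.425×10^-6 = 1.186×10^6 Pa.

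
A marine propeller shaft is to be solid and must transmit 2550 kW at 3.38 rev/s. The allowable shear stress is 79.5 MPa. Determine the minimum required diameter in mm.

197 mm

ω = 2π·3.38 = 21.24 rad/s, so T = P/ω = 2550×10³ / 21.24 = 120100 N·m.
For a solid shaft τ_max = 16T/(πd³), so d = (16T/(π τ_allow))^(1/3) = (16·120100/(π·7.95×10^7))^(1/3) = 0.1974 m.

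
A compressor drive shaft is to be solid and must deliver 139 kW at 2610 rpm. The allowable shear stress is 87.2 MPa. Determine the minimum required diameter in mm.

31.0 mm

ω = 2π·2610/60 = 273.3 rad/s, so T = P/ω = 139×10³ / 273.3 = 508.6 N·m.
For a solid shaft τ_max = 16T/(πd³), so d = (16T/(π τ_allow))^(1/3) = (16·508.6/(π·8.72×10^7))^(1/3) = 0.03097 m.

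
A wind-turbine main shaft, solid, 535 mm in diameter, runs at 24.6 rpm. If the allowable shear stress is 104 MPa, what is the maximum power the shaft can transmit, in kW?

8060 kW

J = πd⁴/32 = π(0.535)⁴/32 = 8.043×10^-3 m⁴.
T_max = τ_allow·J/r = 1.04×10^8 × 8.043×10^-3 / 0.268 = 3.127e6 N·m.
ω = 2π·24.6/60 = 2.576 rad/s, so P_max = T_max·ω = 8.055×10^6 W.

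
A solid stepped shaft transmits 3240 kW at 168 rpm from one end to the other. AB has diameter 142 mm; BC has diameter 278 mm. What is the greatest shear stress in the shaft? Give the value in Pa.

3.28e8 Pa

ω = 2π·168/60 = 17.59 rad/s, so T = P/ω = 3240×10³ / 17.59 = 184200 N·m.
Under the same torque, τ_max = 16T/(πd³) is largest where d is smallest — segment AB (d = 142 mm).
τ_max = 16·184200/(π·(0.142)³) = 3.276×10^8 Pa.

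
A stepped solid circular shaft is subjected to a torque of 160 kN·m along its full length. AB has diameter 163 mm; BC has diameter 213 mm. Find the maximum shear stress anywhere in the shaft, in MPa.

188 MPa

Under the same torque, τ_max = 16T/(πd³) is largest where d is smallest — segment AB (d = 163 mm).
τ_max = 16·160000/(π·(0.163)³) = 1.882×10^8 Pa.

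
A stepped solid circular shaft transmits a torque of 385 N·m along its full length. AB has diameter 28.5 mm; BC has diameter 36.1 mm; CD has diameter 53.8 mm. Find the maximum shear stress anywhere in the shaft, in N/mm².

Under the same torque, τ_max = 16T/(πd³) is largest where d is smallest — segment AB (d = 28.5 mm).
τ_max = 16·385.0/(π·(0.0285)³) = 8.470×10^7 Pa.

84.7 N/mm²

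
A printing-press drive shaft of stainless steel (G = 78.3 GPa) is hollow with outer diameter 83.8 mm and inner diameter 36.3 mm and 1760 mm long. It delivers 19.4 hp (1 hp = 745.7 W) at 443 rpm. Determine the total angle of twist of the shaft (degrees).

ω = 2π·443/60 = 46.39 rad/s, so T = P/ω = 19.4×745.7 / 46.39 = 311.8 N·m.
J = π(d_o⁴ − d_i⁴)/32 = π(0.0838⁴ − 0.0363⁴)/32 = 4.671×10^-6 m⁴.
θ = T·L/(G·J) = 311.8 × 1.76 / (78.3×10⁹ × 4.671×10^-6) = 1.501×10^-3 rad.

0.0860°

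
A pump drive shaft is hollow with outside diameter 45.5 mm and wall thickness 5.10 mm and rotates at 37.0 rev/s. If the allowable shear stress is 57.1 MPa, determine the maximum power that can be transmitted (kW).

J = π(d_o⁴ − d_i⁴)/32 = π(0.0455⁴ − 0.0353⁴)/32 = 2.683×10^-7 m⁴.
T_max = τ_allow·J/r = 5.71×10^7 × 2.683×10^-7 / 0.0227 = 673.5 N·m.
ω = 2π·37.0 = 232.5 rad/s, so P_max = T_max·ω = 1.566×10^5 W.

157 kW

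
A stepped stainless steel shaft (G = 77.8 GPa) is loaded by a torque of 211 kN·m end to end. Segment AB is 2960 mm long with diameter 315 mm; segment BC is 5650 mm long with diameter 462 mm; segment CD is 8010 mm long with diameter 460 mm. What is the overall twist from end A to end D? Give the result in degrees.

J_AB = π(0.315)⁴/32 = 9.67×10^-4 m⁴; J_BC = π(0.462)⁴/32 = 4.47×10^-3 m⁴; J_CD = π(0.460)⁴/32 = 4.40×10^-3 m⁴.
θ = (T/G)·Σ L_i/J_i = (211000/77.8×10⁹)·(2.96/9.67×10^-4 + 5.65/4.47×10^-3 + 8.01/4.40×10^-3) = 0.01667 rad.

0.955°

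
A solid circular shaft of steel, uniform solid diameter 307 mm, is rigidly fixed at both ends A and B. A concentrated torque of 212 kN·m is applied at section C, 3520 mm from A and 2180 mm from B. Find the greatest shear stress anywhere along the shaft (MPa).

With uniform GJ and both ends fixed, compatibility θ_AC = θ_CB gives T_A·a = T_B·b, together with T_A + T_B = T₀.
T_A = T₀·b/(a+b) = 212000·2180/5700 = 81080 N·m; T_B = 130900 N·m.
τ in each portion: τ_AC = 1.43×10^7 Pa, τ_CB = 2.30×10^7 Pa; maximum is in CB.
τ_max = T_CB·r/J = 130900·0.153/8.72×10^-4 = 2.304×10^7 Pa.

23.0 MPa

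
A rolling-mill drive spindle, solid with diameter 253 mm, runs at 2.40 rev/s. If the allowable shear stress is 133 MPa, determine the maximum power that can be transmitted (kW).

J = πd⁴/32 = π(0.253)⁴/32 = 4.022×10^-4 m⁴.
T_max = τ_allow·J/r = 1.33×10^8 × 4.022×10^-4 / 0.127 = 422900 N·m.
ω = 2π·2.40 = 15.08 rad/s, so P_max = T_max·ω = 6.377×10^6 W.

6380 kW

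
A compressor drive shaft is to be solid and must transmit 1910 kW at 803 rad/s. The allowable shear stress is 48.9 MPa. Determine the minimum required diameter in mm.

62.8 mm

ω = 803 rad/s, so T = P/ω = 1910×10³ / 803.0 = 2379 N·m.
For a solid shaft τ_max = 16T/(πd³), so d = (16T/(π τ_allow))^(1/3) = (16·2379/(π·4.89×10^7))^(1/3) = 0.06280 m.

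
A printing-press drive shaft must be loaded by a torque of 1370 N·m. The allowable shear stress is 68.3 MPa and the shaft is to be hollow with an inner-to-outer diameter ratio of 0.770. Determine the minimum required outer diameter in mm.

For a hollow shaft with d_i/d_o = 0.770: τ_max = 16T/(π d_o³ (1−k⁴)), so d_o = [16T/(π τ_allow (1−k⁴))]^(1/3) = [16·1370/(π·6.83×10^7·0.6485)]^(1/3) = 0.05401 m.

54.0 mm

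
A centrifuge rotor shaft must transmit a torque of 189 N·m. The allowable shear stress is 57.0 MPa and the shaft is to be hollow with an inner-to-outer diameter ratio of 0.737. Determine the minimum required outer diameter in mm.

28.8 mm

For a hollow shaft with d_i/d_o = 0.737: τ_max = 16T/(π d_o³ (1−k⁴)), so d_o = [16T/(π τ_allow (1−k⁴))]^(1/3) = [16·189.0/(π·5.70×10^7·0.7050)]^(1/3) = 0.02883 m.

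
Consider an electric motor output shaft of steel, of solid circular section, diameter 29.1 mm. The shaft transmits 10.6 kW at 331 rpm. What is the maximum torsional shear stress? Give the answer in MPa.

ω = 2π·331/60 = 34.66 rad/s, so T = P/ω = 10.6×10³ / 34.66 = 305.8 N·m.
J = πd⁴/32 = π(0.0291)⁴/32 = 7.040×10^-8 m⁴.
τ_max = T·r/J = 305.8 × 0.0146 / 7.040×10^-8 = 6.320×10^7 Pa.

63.2 MPa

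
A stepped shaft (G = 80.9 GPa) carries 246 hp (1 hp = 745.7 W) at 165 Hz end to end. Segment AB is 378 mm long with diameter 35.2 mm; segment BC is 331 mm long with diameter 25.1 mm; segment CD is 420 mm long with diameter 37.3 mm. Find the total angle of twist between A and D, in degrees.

1.66°

ω = 2π·165 = 1037 rad/s, so T = P/ω = 246×745.7 / 1037 = 176.9 N·m.
J_AB = π(0.0352)⁴/32 = 1.51×10^-7 m⁴; J_BC = π(0.0251)⁴/32 = 3.90×10^-8 m⁴; J_CD = π(0.0373)⁴/32 = 1.90×10^-7 m⁴.
θ = (T/G)·Σ L_i/J_i = (176.9/80.9×10⁹)·(0.378/1.51×10^-7 + 0.331/3.90×10^-8 + 0.420/1.90×10^-7) = 0.02890 rad.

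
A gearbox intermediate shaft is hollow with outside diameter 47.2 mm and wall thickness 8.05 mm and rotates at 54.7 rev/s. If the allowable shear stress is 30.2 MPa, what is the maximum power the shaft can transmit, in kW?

174 kW

J = π(d_o⁴ − d_i⁴)/32 = π(0.0472⁴ − 0.0311⁴)/32 = 3.954×10^-7 m⁴.
T_max = τ_allow·J/r = 3.02×10^7 × 3.954×10^-7 / 0.0236 = 506.0 N·m.
ω = 2π·54.7 = 343.7 rad/s, so P_max = T_max·ω = 1.739×10^5 W.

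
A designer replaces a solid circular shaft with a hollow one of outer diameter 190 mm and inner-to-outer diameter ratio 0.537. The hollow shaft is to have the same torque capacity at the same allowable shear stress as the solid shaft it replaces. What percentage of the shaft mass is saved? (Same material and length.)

Equal τ_max and T ⇒ the solid shaft needs d_s³ = d_o³(1−k⁴), so d_s = 190·(1−0.537⁴)^(1/3) = 184.6 mm.
Area ratio A_h/A_s = d_o²(1−k²)/d_s² = (1−k²)/(1−k⁴)^(2/3) = 0.7540.
Mass saving = 1 − 0.7540 = 24.6 %.

24.6 %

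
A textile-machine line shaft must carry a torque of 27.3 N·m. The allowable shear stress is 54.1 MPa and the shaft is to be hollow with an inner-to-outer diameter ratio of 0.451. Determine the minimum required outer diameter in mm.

For a hollow shaft with d_i/d_o = 0.451: τ_max = 16T/(π d_o³ (1−k⁴)), so d_o = [16T/(π τ_allow (1−k⁴))]^(1/3) = [16·27.30/(π·5.41×10^7·0.9586)]^(1/3) = 0.01389 m.

13.9 mm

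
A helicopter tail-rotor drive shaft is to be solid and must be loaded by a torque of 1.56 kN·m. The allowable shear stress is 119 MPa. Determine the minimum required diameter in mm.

For a solid shaft τ_max = 16T/(πd³), so d = (16T/(π τ_allow))^(1/3) = (16·1560/(π·1.19×10^8))^(1/3) = 0.04057 m.

40.6 mm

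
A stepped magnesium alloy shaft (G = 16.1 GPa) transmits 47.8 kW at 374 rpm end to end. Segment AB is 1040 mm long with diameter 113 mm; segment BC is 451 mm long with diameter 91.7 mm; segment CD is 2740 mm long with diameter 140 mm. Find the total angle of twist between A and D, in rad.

0.0154 rad

ω = 2π·374/60 = 39.17 rad/s, so T = P/ω = 47.8×10³ / 39.17 = 1220 N·m.
J_AB = π(0.113)⁴/32 = 1.60×10^-5 m⁴; J_BC = π(0.0917)⁴/32 = 6.94×10^-6 m⁴; J_CD = π(0.140)⁴/32 = 3.77×10^-5 m⁴.
θ = (T/G)·Σ L_i/J_i = (1220/16.1×10⁹)·(1.04/1.60×10^-5 + 0.451/6.94×10^-6 + 2.74/3.77×10^-5) = 0.01536 rad.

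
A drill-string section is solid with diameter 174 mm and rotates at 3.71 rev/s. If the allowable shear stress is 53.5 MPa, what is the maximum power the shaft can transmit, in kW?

1290 kW

J = πd⁴/32 = π(0.174)⁴/32 = 8.999×10^-5 m⁴.
T_max = τ_allow·J/r = 5.35×10^7 × 8.999×10^-5 / 0.0870 = 55340 N·m.
ω = 2π·3.71 = 23.31 rad/s, so P_max = T_max·ω = 1.290×10^6 W.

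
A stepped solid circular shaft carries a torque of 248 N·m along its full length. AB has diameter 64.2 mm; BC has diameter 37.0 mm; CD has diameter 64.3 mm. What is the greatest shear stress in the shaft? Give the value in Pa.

2.49e7 Pa

Under the same torque, τ_max = 16T/(πd³) is largest where d is smallest — segment BC (d = 37.0 mm).
τ_max = 16·248.0/(π·(0.0370)³) = 2.494×10^7 Pa.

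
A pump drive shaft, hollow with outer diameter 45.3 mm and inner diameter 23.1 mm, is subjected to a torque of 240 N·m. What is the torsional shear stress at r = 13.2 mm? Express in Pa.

8.22e6 Pa

J = π(d_o⁴ − d_i⁴)/32 = π(0.0453⁴ − 0.0231⁴)/32 = 3.855×10^-7 m⁴.
Shear stress varies linearly with radius: τ = T·r/J = 240.0 × 0.0132 / 3.855×10^-7 = 8.219×10^6 Pa.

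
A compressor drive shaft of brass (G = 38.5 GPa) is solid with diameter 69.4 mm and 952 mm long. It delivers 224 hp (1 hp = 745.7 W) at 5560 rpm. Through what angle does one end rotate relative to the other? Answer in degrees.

ω = 2π·5560/60 = 582.2 rad/s, so T = P/ω = 224×745.7 / 582.2 = 286.9 N·m.
J = πd⁴/32 = π(0.0694)⁴/32 = 2.277×10^-6 m⁴.
θ = T·L/(G·J) = 286.9 × 0.952 / (38.5×10⁹ × 2.277×10^-6) = 3.115×10^-3 rad.

0.178°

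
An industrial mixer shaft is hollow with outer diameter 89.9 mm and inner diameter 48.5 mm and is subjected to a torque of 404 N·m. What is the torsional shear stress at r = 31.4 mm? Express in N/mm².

J = π(d_o⁴ − d_i⁴)/32 = π(0.0899⁴ − 0.0485⁴)/32 = 5.869×10^-6 m⁴.
Shear stress varies linearly with radius: τ = T·r/J = 404.0 × 0.0314 / 5.869×10^-6 = 2.161×10^6 Pa.

2.16 N/mm²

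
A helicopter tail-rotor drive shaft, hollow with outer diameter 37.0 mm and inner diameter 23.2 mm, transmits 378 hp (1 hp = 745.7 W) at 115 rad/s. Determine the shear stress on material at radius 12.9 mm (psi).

29500 psi

ω = 115 rad/s, so T = P/ω = 378×745.7 / 115.0 = 2451 N·m.
J = π(d_o⁴ − d_i⁴)/32 = π(0.0370⁴ − 0.0232⁴)/32 = 1.556×10^-7 m⁴.
Shear stress varies linearly with radius: τ = T·r/J = 2451 × 0.0129 / 1.556×10^-7 = 2.033×10^8 Pa.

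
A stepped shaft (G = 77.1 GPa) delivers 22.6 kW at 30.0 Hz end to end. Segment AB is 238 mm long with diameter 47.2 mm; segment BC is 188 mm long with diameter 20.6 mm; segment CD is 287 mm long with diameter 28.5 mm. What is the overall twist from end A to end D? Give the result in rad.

ω = 2π·30.0 = 188.5 rad/s, so T = P/ω = 22.6×10³ / 188.5 = 119.9 N·m.
J_AB = π(0.0472)⁴/32 = 4.87×10^-7 m⁴; J_BC = π(0.0206)⁴/32 = 1.77×10^-8 m⁴; J_CD = π(0.0285)⁴/32 = 6.48×10^-8 m⁴.
θ = (T/G)·Σ L_i/J_i = (119.9/77.1×10⁹)·(0.238/4.87×10^-7 + 0.188/1.77×10^-8 + 0.287/6.48×10^-8) = 0.02419 rad.

0.0242 rad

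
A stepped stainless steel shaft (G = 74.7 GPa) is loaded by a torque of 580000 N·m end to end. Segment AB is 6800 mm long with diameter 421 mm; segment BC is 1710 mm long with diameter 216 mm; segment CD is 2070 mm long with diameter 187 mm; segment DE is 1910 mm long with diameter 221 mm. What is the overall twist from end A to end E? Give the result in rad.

J_AB = π(0.421)⁴/32 = 3.08×10^-3 m⁴; J_BC = π(0.216)⁴/32 = 2.14×10^-4 m⁴; J_CD = π(0.187)⁴/32 = 1.20×10^-4 m⁴; J_DE = π(0.221)⁴/32 = 2.34×10^-4 m⁴.
θ = (T/G)·Σ L_i/J_i = (580000/74.7×10⁹)·(6.80/3.08×10^-3 + 1.71/2.14×10^-4 + 2.07/1.20×10^-4 + 1.91/2.34×10^-4) = 0.2765 rad.

0.276 rad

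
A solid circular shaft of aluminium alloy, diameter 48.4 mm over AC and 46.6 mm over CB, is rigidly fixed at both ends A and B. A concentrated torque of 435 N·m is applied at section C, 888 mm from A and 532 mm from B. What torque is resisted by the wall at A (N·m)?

179 N·m

Compatibility: T_A·a/J_AC = T_B·b/J_CB with T_A + T_B = T₀.
J_AC = 5.39×10^-7 m⁴, J_CB = 4.63×10^-7 m⁴, so T_A = T₀·(J_AC/a)/((J_AC/a)+(J_CB/b)) = 178.7 N·m, T_B = 256.3 N·m.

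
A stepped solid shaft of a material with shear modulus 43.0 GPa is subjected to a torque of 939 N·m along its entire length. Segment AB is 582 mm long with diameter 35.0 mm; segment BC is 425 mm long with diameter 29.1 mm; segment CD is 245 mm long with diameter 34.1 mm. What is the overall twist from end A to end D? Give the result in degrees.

14.8°

J_AB = π(0.0350)⁴/32 = 1.47×10^-7 m⁴; J_BC = π(0.0291)⁴/32 = 7.04×10^-8 m⁴; J_CD = π(0.0341)⁴/32 = 1.33×10^-7 m⁴.
θ = (T/G)·Σ L_i/J_i = (939.0/43.0×10⁹)·(0.582/1.47×10^-7 + 0.425/7.04×10^-8 + 0.245/1.33×10^-7) = 0.2584 rad.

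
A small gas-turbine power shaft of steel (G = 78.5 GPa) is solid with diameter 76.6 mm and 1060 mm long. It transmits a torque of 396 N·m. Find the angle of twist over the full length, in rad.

0.00158 rad

J = πd⁴/32 = π(0.0766)⁴/32 = 3.380×10^-6 m⁴.
θ = T·L/(G·J) = 396.0 × 1.06 / (78.5×10⁹ × 3.380×10^-6) = 1.582×10^-3 rad.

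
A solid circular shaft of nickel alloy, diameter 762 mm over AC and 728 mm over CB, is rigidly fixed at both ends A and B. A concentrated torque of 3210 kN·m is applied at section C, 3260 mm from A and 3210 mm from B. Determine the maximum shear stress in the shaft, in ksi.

2.90 ksi

Compatibility: T_A·a/J_AC = T_B·b/J_CB with T_A + T_B = T₀.
J_AC = 0.0331 m⁴, J_CB = 0.0276 m⁴, so T_A = T₀·(J_AC/a)/((J_AC/a)+(J_CB/b)) = 1.739e6 N·m, T_B = 1.471e6 N·m.
τ in each portion: τ_AC = 2.00×10^7 Pa, τ_CB = 1.94×10^7 Pa; maximum is in AC.
τ_max = T_AC·r/J = 1.739e6·0.381/0.0331 = 2.002×10^7 Pa.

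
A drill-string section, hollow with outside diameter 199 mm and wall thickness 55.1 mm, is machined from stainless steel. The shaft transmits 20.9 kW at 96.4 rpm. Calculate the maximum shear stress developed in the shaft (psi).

202 psi

ω = 2π·96.4/60 = 10.09 rad/s, so T = P/ω = 20.9×10³ / 10.09 = 2070 N·m.
J = π(d_o⁴ − d_i⁴)/32 = π(0.199⁴ − 0.0888⁴)/32 = 1.479×10^-4 m⁴.
τ_max = T·r/J = 2070 × 0.0995 / 1.479×10^-4 = 1.393×10^6 Pa.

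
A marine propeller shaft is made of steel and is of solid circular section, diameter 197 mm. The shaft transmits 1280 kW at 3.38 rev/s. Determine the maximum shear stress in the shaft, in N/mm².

ω = 2π·3.38 = 21.24 rad/s, so T = P/ω = 1280×10³ / 21.24 = 60270 N·m.
J = πd⁴/32 = π(0.197)⁴/32 = 1.479×10^-4 m⁴.
τ_max = T·r/J = 60270 × 0.0985 / 1.479×10^-4 = 4.015×10^7 Pa.

40.1 N/mm²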